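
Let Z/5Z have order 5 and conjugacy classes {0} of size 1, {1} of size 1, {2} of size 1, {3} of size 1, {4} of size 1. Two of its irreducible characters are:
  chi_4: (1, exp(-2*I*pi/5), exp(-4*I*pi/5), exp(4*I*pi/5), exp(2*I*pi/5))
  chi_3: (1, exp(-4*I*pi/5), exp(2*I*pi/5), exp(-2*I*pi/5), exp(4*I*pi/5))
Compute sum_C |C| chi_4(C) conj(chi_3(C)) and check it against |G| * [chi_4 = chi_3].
Sum = 0; so <chi_4, chi_3> = 0 (distinct irreducibles are orthogonal).

Explanation: Compute term by term over conjugacy classes (|C| * chi_4(C) * conj(chi_3(C))):
  1*(1)*conj(1) + 1*(exp(-2*I*pi/5))*conj(exp(-4*I*pi/5)) + 1*(exp(-4*I*pi/5))*conj(exp(2*I*pi/5)) + 1*(exp(4*I*pi/5))*conj(exp(-2*I*pi/5)) + 1*(exp(2*I*pi/5))*conj(exp(4*I*pi/5))
  = (1) + (exp(2*I*pi/5)) + (exp(4*I*pi/5)) + (exp(-4*I*pi/5)) + (exp(-2*I*pi/5))
  = 0.
(Exp terms are combined using exp(i*s)*conj(exp(i*t)) = exp(i*(s-t)), and sums of them are collapsed using the identity that for every m > 1 the m distinct m-th roots of unity sum to 0, e.g. 1 + exp(2*I*pi/3) + exp(-2*I*pi/3) = 0.)
Dividing by |G| = 5 gives 0/5 = 0, matching the row-orthogonality relation <chi_4, chi_3> = [chi_4 = chi_3].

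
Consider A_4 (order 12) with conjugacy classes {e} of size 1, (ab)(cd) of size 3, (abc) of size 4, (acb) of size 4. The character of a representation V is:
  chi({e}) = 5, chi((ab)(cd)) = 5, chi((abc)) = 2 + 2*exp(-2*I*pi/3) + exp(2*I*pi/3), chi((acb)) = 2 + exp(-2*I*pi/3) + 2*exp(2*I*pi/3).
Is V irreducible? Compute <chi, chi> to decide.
Not irreducible (reducible): <chi, chi> = 9 > 1.

Derivation: <chi, chi> = (1/|G|) sum_C |C| * |chi(C)|^2 = (1/12)[1*|5|^2 + 3*|5|^2 + 4*|2 + 2*exp(-2*I*pi/3) + exp(2*I*pi/3)|^2 + 4*|2 + exp(-2*I*pi/3) + 2*exp(2*I*pi/3)|^2]
  = (1/12)[(25) + (75) + (4) + (4)] = 108/12 = 9.
(Exp terms are combined using exp(i*s)*conj(exp(i*t)) = exp(i*(s-t)), and sums of them are collapsed using the identity that for every m > 1 the m distinct m-th roots of unity sum to 0, e.g. 1 + exp(2*I*pi/3) + exp(-2*I*pi/3) = 0.)
A character is irreducible iff <chi, chi> = 1, so this representation is reducible.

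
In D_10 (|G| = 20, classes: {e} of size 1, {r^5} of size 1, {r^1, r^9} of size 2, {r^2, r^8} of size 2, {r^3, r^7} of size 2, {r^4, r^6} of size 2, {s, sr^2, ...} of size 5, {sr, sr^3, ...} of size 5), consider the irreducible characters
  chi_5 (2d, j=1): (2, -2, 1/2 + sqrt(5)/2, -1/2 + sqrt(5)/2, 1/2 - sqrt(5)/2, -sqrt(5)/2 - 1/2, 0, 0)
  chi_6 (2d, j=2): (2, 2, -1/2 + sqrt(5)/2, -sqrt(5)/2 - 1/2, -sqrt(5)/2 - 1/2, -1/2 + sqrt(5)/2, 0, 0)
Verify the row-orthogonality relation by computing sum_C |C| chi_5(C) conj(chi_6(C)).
Sum = 0; so <chi_5, chi_6> = 0 (distinct irreducibles are orthogonal).

Justification: Compute term by term over conjugacy classes (|C| * chi_5(C) * conj(chi_6(C))):
  1*(2)*conj(2) + 1*(-2)*conj(2) + 2*(1/2 + sqrt(5)/2)*conj(-1/2 + sqrt(5)/2) + 2*(-1/2 + sqrt(5)/2)*conj(-sqrt(5)/2 - 1/2) + 2*(1/2 - sqrt(5)/2)*conj(-sqrt(5)/2 - 1/2) + 2*(-sqrt(5)/2 - 1/2)*conj(-1/2 + sqrt(5)/2) + 5*(0)*conj(0) + 5*(0)*conj(0)
  = (4) + (-4) + (2) + (-2) + (2) + (-2) + (0) + (0)
  = 0.
Dividing by |G| = 20 gives 0/20 = 0, matching the row-orthogonality relation <chi_5, chi_6> = [chi_5 = chi_6].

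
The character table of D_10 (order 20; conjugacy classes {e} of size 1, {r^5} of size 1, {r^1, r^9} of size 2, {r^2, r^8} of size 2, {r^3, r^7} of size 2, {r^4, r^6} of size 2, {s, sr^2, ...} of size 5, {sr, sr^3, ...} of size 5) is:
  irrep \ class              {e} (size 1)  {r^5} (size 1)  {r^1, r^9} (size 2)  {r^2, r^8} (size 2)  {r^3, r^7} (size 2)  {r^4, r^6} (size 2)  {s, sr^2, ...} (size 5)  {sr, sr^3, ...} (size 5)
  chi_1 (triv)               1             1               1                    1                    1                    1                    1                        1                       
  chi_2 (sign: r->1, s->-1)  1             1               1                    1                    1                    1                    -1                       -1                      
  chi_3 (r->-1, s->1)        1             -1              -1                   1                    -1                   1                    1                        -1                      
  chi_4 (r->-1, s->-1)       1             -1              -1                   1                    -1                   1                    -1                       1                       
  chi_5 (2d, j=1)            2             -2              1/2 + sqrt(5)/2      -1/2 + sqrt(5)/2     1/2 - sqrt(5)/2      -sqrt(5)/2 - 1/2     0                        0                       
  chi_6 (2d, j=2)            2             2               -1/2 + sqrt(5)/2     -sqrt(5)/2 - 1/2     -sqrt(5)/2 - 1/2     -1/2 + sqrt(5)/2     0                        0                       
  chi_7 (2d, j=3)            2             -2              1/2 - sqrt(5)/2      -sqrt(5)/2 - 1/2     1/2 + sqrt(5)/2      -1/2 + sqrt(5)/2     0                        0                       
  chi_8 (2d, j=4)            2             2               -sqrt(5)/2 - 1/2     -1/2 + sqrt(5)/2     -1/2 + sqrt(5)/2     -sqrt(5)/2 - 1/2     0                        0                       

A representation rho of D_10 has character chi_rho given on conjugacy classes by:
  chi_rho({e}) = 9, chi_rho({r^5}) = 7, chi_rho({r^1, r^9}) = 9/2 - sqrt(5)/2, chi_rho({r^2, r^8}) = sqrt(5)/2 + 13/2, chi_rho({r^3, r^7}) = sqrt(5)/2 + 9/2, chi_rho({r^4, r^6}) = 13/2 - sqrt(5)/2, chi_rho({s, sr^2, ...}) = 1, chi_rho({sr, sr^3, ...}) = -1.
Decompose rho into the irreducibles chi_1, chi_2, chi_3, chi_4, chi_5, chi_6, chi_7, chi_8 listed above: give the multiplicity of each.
Multiplicities: chi_1: 3, chi_2: 3, chi_3: 1, chi_4: 0, chi_5: 0, chi_6: 0, chi_7: 0, chi_8: 1.

Proof sketch: Use <chi_rho, chi> = (1/|G|) sum_C |C| * chi_rho(C) * conj(chi(C)) with |G| = 20 for each irreducible chi in the table:
  <chi_rho, chi_1> = (1/20)[1*(9)*conj(1) + 1*(7)*conj(1) + 2*(9/2 - sqrt(5)/2)*conj(1) + 2*(sqrt(5)/2 + 13/2)*conj(1) + 2*(sqrt(5)/2 + 9/2)*conj(1) + 2*(13/2 - sqrt(5)/2)*conj(1) + 5*(1)*conj(1) + 5*(-1)*conj(1)]
      = (1/20)[(9) + (7) + (9 - sqrt(5)) + (sqrt(5) + 13) + (sqrt(5) + 9) + (13 - sqrt(5)) + (5) + (-5)] = 60/20 = 3
  <chi_rho, chi_2> = (1/20)[1*(9)*conj(1) + 1*(7)*conj(1) + 2*(9/2 - sqrt(5)/2)*conj(1) + 2*(sqrt(5)/2 + 13/2)*conj(1) + 2*(sqrt(5)/2 + 9/2)*conj(1) + 2*(13/2 - sqrt(5)/2)*conj(1) + 5*(1)*conj(-1) + 5*(-1)*conj(-1)]
      = (1/20)[(9) + (7) + (9 - sqrt(5)) + (sqrt(5) + 13) + (sqrt(5) + 9) + (13 - sqrt(5)) + (-5) + (5)] = 60/20 = 3
  <chi_rho, chi_3> = (1/20)[1*(9)*conj(1) + 1*(7)*conj(-1) + 2*(9/2 - sqrt(5)/2)*conj(-1) + 2*(sqrt(5)/2 + 13/2)*conj(1) + 2*(sqrt(5)/2 + 9/2)*conj(-1) + 2*(13/2 - sqrt(5)/2)*conj(1) + 5*(1)*conj(1) + 5*(-1)*conj(-1)]
      = (1/20)[(9) + (-7) + (-9 + sqrt(5)) + (sqrt(5) + 13) + (-9 - sqrt(5)) + (13 - sqrt(5)) + (5) + (5)] = 20/20 = 1
  <chi_rho, chi_4> = (1/20)[1*(9)*conj(1) + 1*(7)*conj(-1) + 2*(9/2 - sqrt(5)/2)*conj(-1) + 2*(sqrt(5)/2 + 13/2)*conj(1) + 2*(sqrt(5)/2 + 9/2)*conj(-1) + 2*(13/2 - sqrt(5)/2)*conj(1) + 5*(1)*conj(-1) + 5*(-1)*conj(1)]
      = (1/20)[(9) + (-7) + (-9 + sqrt(5)) + (sqrt(5) + 13) + (-9 - sqrt(5)) + (13 - sqrt(5)) + (-5) + (-5)] = 0/20 = 0
  <chi_rho, chi_5> = (1/20)[1*(9)*conj(2) + 1*(7)*conj(-2) + 2*(9/2 - sqrt(5)/2)*conj(1/2 + sqrt(5)/2) + 2*(sqrt(5)/2 + 13/2)*conj(-1/2 + sqrt(5)/2) + 2*(sqrt(5)/2 + 9/2)*conj(1/2 - sqrt(5)/2) + 2*(13/2 - sqrt(5)/2)*conj(-sqrt(5)/2 - 1/2) + 5*(1)*conj(0) + 5*(-1)*conj(0)]
      = (1/20)[(18) + (-14) + (2 + 4*sqrt(5)) + (-4 + 6*sqrt(5)) + (2 - 4*sqrt(5)) + (-6*sqrt(5) - 4) + (0) + (0)] = 0/20 = 0
  <chi_rho, chi_6> = (1/20)[1*(9)*conj(2) + 1*(7)*conj(2) + 2*(9/2 - sqrt(5)/2)*conj(-1/2 + sqrt(5)/2) + 2*(sqrt(5)/2 + 13/2)*conj(-sqrt(5)/2 - 1/2) + 2*(sqrt(5)/2 + 9/2)*conj(-sqrt(5)/2 - 1/2) + 2*(13/2 - sqrt(5)/2)*conj(-1/2 + sqrt(5)/2) + 5*(1)*conj(0) + 5*(-1)*conj(0)]
      = (1/20)[(18) + (14) + (-7 + 5*sqrt(5)) + (-7*sqrt(5) - 9) + (-5*sqrt(5) - 7) + (-9 + 7*sqrt(5)) + (0) + (0)] = 0/20 = 0
  <chi_rho, chi_7> = (1/20)[1*(9)*conj(2) + 1*(7)*conj(-2) + 2*(9/2 - sqrt(5)/2)*conj(1/2 - sqrt(5)/2) + 2*(sqrt(5)/2 + 13/2)*conj(-sqrt(5)/2 - 1/2) + 2*(sqrt(5)/2 + 9/2)*conj(1/2 + sqrt(5)/2) + 2*(13/2 - sqrt(5)/2)*conj(-1/2 + sqrt(5)/2) + 5*(1)*conj(0) + 5*(-1)*conj(0)]
      = (1/20)[(18) + (-14) + (7 - 5*sqrt(5)) + (-7*sqrt(5) - 9) + (7 + 5*sqrt(5)) + (-9 + 7*sqrt(5)) + (0) + (0)] = 0/20 = 0
  <chi_rho, chi_8> = (1/20)[1*(9)*conj(2) + 1*(7)*conj(2) + 2*(9/2 - sqrt(5)/2)*conj(-sqrt(5)/2 - 1/2) + 2*(sqrt(5)/2 + 13/2)*conj(-1/2 + sqrt(5)/2) + 2*(sqrt(5)/2 + 9/2)*conj(-1/2 + sqrt(5)/2) + 2*(13/2 - sqrt(5)/2)*conj(-sqrt(5)/2 - 1/2) + 5*(1)*conj(0) + 5*(-1)*conj(0)]
      = (1/20)[(18) + (14) + (-4*sqrt(5) - 2) + (-4 + 6*sqrt(5)) + (-2 + 4*sqrt(5)) + (-6*sqrt(5) - 4) + (0) + (0)] = 20/20 = 1
Dimension check: dim(rho) = sum (mult * dim) = 3*1 + 3*1 + 1*1 + 0*1 + 0*2 + 0*2 + 0*2 + 1*2 = 9 = chi_rho(e) = 9.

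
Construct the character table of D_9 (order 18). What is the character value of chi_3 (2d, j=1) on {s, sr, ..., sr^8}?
Conjugacy classes: {e} of size 1, {r^1, r^8} of size 2, {r^2, r^7} of size 2, {r^3, r^6} of size 2, {r^4, r^5} of size 2, {s, sr, ..., sr^8} of size 9.
Character table:
  irrep \ class              {e} (size 1)  {r^1, r^8} (size 2)  {r^2, r^7} (size 2)  {r^3, r^6} (size 2)  {r^4, r^5} (size 2)  {s, sr, ..., sr^8} (size 9)
  chi_1 (triv)               1             1                    1                    1                    1                    1                          
  chi_2 (sign: r->1, s->-1)  1             1                    1                    1                    1                    -1                         
  chi_3 (2d, j=1)            2             2*cos(2*pi/9)        2*cos(4*pi/9)        -1                   -2*cos(pi/9)         0                          
  chi_4 (2d, j=2)            2             2*cos(4*pi/9)        -2*cos(pi/9)         -1                   2*cos(2*pi/9)        0                          
  chi_5 (2d, j=3)            2             -1                   -1                   2                    -1                   0                          
  chi_6 (2d, j=4)            2             -2*cos(pi/9)         2*cos(2*pi/9)        -1                   2*cos(4*pi/9)        0                          

Spot check: chi_3 (2d, j=1) on {s, sr, ..., sr^8} = 0.

Reasoning: D_9 has order 2*9 = 18 with 6 conjugacy classes, hence 6 irreducibles. Sum of squared dims 1 + 1 + 4 + 4 + 4 + 4 = 18 = |G|. Linear characters come from the abelianisation; the 2-dimensional irreps have character r^k -> 2*cos(2*pi*j*k/9), reflections -> 0.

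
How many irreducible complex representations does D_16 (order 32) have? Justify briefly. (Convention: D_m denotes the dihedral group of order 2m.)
11

Details: The number of irreducible complex representations of a finite group equals its number of conjugacy classes. D_16 has 11 conjugacy classes (n/2 + 3 for n even), so D_16 (order 32) has exactly 11 irreducible complex representations.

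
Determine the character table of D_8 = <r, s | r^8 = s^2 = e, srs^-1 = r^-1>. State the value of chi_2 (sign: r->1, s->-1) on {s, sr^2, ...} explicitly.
Conjugacy classes: {e} of size 1, {r^4} of size 1, {r^1, r^7} of size 2, {r^2, r^6} of size 2, {r^3, r^5} of size 2, {s, sr^2, ...} of size 4, {sr, sr^3, ...} of size 4.
Character table:
  irrep \ class              {e} (size 1)  {r^4} (size 1)  {r^1, r^7} (size 2)  {r^2, r^6} (size 2)  {r^3, r^5} (size 2)  {s, sr^2, ...} (size 4)  {sr, sr^3, ...} (size 4)
  chi_1 (triv)               1             1               1                    1                    1                    1                        1                       
  chi_2 (sign: r->1, s->-1)  1             1               1                    1                    1                    -1                       -1                      
  chi_3 (r->-1, s->1)        1             1               -1                   1                    -1                   1                        -1                      
  chi_4 (r->-1, s->-1)       1             1               -1                   1                    -1                   -1                       1                       
  chi_5 (2d, j=1)            2             -2              sqrt(2)              0                    -sqrt(2)             0                        0                       
  chi_6 (2d, j=2)            2             2               0                    -2                   0                    0                        0                       
  chi_7 (2d, j=3)            2             -2              -sqrt(2)             0                    sqrt(2)              0                        0                       

Spot check: chi_2 (sign: r->1, s->-1) on {s, sr^2, ...} = -1.

Proof sketch: D_8 has order 2*8 = 16 with 7 conjugacy classes, hence 7 irreducibles. Sum of squared dims 1 + 1 + 1 + 1 + 4 + 4 + 4 = 16 = |G|. Linear characters come from the abelianisation; the 2-dimensional irreps have character r^k -> 2*cos(2*pi*j*k/8), reflections -> 0.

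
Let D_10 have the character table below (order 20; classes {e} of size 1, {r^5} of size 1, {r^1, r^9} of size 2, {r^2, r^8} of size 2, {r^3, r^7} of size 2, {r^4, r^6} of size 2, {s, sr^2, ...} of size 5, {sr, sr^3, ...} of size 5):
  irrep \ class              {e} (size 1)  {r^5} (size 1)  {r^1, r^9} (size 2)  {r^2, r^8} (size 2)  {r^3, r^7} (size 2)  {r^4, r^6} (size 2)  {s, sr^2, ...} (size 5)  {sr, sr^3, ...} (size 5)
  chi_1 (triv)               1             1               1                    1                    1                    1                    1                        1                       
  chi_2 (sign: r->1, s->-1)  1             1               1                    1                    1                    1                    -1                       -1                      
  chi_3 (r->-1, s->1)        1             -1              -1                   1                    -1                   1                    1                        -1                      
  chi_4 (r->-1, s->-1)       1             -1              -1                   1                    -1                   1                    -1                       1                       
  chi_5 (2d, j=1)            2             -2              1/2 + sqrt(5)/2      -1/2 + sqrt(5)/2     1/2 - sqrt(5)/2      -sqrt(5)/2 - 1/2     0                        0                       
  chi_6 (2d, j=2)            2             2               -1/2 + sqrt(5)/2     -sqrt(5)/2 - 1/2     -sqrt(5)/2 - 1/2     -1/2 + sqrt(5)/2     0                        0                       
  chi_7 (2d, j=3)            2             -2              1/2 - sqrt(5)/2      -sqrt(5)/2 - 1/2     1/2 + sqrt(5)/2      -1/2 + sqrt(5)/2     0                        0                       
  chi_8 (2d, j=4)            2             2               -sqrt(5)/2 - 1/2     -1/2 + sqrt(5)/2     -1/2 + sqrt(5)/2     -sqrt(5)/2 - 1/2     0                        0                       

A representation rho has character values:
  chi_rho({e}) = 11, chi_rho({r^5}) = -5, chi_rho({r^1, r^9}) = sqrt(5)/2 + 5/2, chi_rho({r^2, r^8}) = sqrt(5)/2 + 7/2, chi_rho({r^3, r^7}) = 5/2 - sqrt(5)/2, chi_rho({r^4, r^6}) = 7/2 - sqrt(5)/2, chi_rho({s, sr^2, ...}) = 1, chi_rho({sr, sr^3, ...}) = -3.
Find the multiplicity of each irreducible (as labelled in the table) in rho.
Multiplicities: chi_1: 1, chi_2: 2, chi_3: 2, chi_4: 0, chi_5: 2, chi_6: 0, chi_7: 1, chi_8: 0.

Explanation: Use <chi_rho, chi> = (1/|G|) sum_C |C| * chi_rho(C) * conj(chi(C)) with |G| = 20 for each irreducible chi in the table:
  <chi_rho, chi_1> = (1/20)[1*(11)*conj(1) + 1*(-5)*conj(1) + 2*(sqrt(5)/2 + 5/2)*conj(1) + 2*(sqrt(5)/2 + 7/2)*conj(1) + 2*(5/2 - sqrt(5)/2)*conj(1) + 2*(7/2 - sqrt(5)/2)*conj(1) + 5*(1)*conj(1) + 5*(-3)*conj(1)]
      = (1/20)[(11) + (-5) + (sqrt(5) + 5) + (sqrt(5) + 7) + (5 - sqrt(5)) + (7 - sqrt(5)) + (5) + (-15)] = 20/20 = 1
  <chi_rho, chi_2> = (1/20)[1*(11)*conj(1) + 1*(-5)*conj(1) + 2*(sqrt(5)/2 + 5/2)*conj(1) + 2*(sqrt(5)/2 + 7/2)*conj(1) + 2*(5/2 - sqrt(5)/2)*conj(1) + 2*(7/2 - sqrt(5)/2)*conj(1) + 5*(1)*conj(-1) + 5*(-3)*conj(-1)]
      = (1/20)[(11) + (-5) + (sqrt(5) + 5) + (sqrt(5) + 7) + (5 - sqrt(5)) + (7 - sqrt(5)) + (-5) + (15)] = 40/20 = 2
  <chi_rho, chi_3> = (1/20)[1*(11)*conj(1) + 1*(-5)*conj(-1) + 2*(sqrt(5)/2 + 5/2)*conj(-1) + 2*(sqrt(5)/2 + 7/2)*conj(1) + 2*(5/2 - sqrt(5)/2)*conj(-1) + 2*(7/2 - sqrt(5)/2)*conj(1) + 5*(1)*conj(1) + 5*(-3)*conj(-1)]
      = (1/20)[(11) + (5) + (-5 - sqrt(5)) + (sqrt(5) + 7) + (-5 + sqrt(5)) + (7 - sqrt(5)) + (5) + (15)] = 40/20 = 2
  <chi_rho, chi_4> = (1/20)[1*(11)*conj(1) + 1*(-5)*conj(-1) + 2*(sqrt(5)/2 + 5/2)*conj(-1) + 2*(sqrt(5)/2 + 7/2)*conj(1) + 2*(5/2 - sqrt(5)/2)*conj(-1) + 2*(7/2 - sqrt(5)/2)*conj(1) + 5*(1)*conj(-1) + 5*(-3)*conj(1)]
      = (1/20)[(11) + (5) + (-5 - sqrt(5)) + (sqrt(5) + 7) + (-5 + sqrt(5)) + (7 - sqrt(5)) + (-5) + (-15)] = 0/20 = 0
  <chi_rho, chi_5> = (1/20)[1*(11)*conj(2) + 1*(-5)*conj(-2) + 2*(sqrt(5)/2 + 5/2)*conj(1/2 + sqrt(5)/2) + 2*(sqrt(5)/2 + 7/2)*conj(-1/2 + sqrt(5)/2) + 2*(5/2 - sqrt(5)/2)*conj(1/2 - sqrt(5)/2) + 2*(7/2 - sqrt(5)/2)*conj(-sqrt(5)/2 - 1/2) + 5*(1)*conj(0) + 5*(-3)*conj(0)]
      = (1/20)[(22) + (10) + (5 + 3*sqrt(5)) + (-1 + 3*sqrt(5)) + (5 - 3*sqrt(5)) + (-3*sqrt(5) - 1) + (0) + (0)] = 40/20 = 2
  <chi_rho, chi_6> = (1/20)[1*(11)*conj(2) + 1*(-5)*conj(2) + 2*(sqrt(5)/2 + 5/2)*conj(-1/2 + sqrt(5)/2) + 2*(sqrt(5)/2 + 7/2)*conj(-sqrt(5)/2 - 1/2) + 2*(5/2 - sqrt(5)/2)*conj(-sqrt(5)/2 - 1/2) + 2*(7/2 - sqrt(5)/2)*conj(-1/2 + sqrt(5)/2) + 5*(1)*conj(0) + 5*(-3)*conj(0)]
      = (1/20)[(22) + (-10) + (2*sqrt(5)) + (-4*sqrt(5) - 6) + (-2*sqrt(5)) + (-6 + 4*sqrt(5)) + (0) + (0)] = 0/20 = 0
  <chi_rho, chi_7> = (1/20)[1*(11)*conj(2) + 1*(-5)*conj(-2) + 2*(sqrt(5)/2 + 5/2)*conj(1/2 - sqrt(5)/2) + 2*(sqrt(5)/2 + 7/2)*conj(-sqrt(5)/2 - 1/2) + 2*(5/2 - sqrt(5)/2)*conj(1/2 + sqrt(5)/2) + 2*(7/2 - sqrt(5)/2)*conj(-1/2 + sqrt(5)/2) + 5*(1)*conj(0) + 5*(-3)*conj(0)]
      = (1/20)[(22) + (10) + (-2*sqrt(5)) + (-4*sqrt(5) - 6) + (2*sqrt(5)) + (-6 + 4*sqrt(5)) + (0) + (0)] = 20/20 = 1
  <chi_rho, chi_8> = (1/20)[1*(11)*conj(2) + 1*(-5)*conj(2) + 2*(sqrt(5)/2 + 5/2)*conj(-sqrt(5)/2 - 1/2) + 2*(sqrt(5)/2 + 7/2)*conj(-1/2 + sqrt(5)/2) + 2*(5/2 - sqrt(5)/2)*conj(-1/2 + sqrt(5)/2) + 2*(7/2 - sqrt(5)/2)*conj(-sqrt(5)/2 - 1/2) + 5*(1)*conj(0) + 5*(-3)*conj(0)]
      = (1/20)[(22) + (-10) + (-3*sqrt(5) - 5) + (-1 + 3*sqrt(5)) + (-5 + 3*sqrt(5)) + (-3*sqrt(5) - 1) + (0) + (0)] = 0/20 = 0
Dimension check: dim(rho) = sum (mult * dim) = 1*1 + 2*1 + 2*1 + 0*1 + 2*2 + 0*2 + 1*2 + 0*2 = 11 = chi_rho(e) = 11.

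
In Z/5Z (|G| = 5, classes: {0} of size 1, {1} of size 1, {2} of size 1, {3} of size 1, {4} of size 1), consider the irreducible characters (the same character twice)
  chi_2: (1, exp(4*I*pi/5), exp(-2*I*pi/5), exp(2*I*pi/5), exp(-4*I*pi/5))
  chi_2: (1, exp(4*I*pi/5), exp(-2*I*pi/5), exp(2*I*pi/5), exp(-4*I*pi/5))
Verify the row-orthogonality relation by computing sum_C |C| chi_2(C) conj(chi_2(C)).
Sum = 5 = |G| = 5; so <chi_2, chi_2> = 1 (norm-1 confirms irreducibility).

Working: Compute term by term over conjugacy classes (|C| * chi_2(C) * conj(chi_2(C))):
  1*(1)*conj(1) + 1*(exp(4*I*pi/5))*conj(exp(4*I*pi/5)) + 1*(exp(-2*I*pi/5))*conj(exp(-2*I*pi/5)) + 1*(exp(2*I*pi/5))*conj(exp(2*I*pi/5)) + 1*(exp(-4*I*pi/5))*conj(exp(-4*I*pi/5))
  = (1) + (1) + (1) + (1) + (1)
  = 5.
(Exp terms are combined using exp(i*s)*conj(exp(i*t)) = exp(i*(s-t)), and sums of them are collapsed using the identity that for every m > 1 the m distinct m-th roots of unity sum to 0, e.g. 1 + exp(2*I*pi/3) + exp(-2*I*pi/3) = 0.)
Dividing by |G| = 5 gives 5/5 = 1, matching the row-orthogonality relation <chi_2, chi_2> = [chi_2 = chi_2].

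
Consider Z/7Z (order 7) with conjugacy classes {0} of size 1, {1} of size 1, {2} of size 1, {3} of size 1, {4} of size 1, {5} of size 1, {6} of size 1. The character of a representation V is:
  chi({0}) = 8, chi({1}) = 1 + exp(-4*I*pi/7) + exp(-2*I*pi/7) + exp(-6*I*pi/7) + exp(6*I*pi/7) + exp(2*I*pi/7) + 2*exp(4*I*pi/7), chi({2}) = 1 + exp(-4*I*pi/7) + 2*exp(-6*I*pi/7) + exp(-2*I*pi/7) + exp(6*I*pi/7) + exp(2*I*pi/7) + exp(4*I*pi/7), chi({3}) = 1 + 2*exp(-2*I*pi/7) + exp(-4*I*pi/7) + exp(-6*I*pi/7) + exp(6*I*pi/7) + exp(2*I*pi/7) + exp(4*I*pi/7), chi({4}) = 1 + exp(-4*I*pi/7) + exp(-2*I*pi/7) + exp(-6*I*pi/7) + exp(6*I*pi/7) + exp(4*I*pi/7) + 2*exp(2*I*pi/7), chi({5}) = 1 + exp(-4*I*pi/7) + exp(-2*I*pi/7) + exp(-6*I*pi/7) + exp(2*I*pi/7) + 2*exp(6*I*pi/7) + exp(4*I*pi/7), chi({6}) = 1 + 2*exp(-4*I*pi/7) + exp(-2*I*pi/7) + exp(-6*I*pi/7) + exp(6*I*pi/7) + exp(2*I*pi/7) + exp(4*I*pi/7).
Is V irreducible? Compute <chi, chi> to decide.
Not irreducible (reducible): <chi, chi> = 10 > 1.

Derivation: <chi, chi> = (1/|G|) sum_C |C| * |chi(C)|^2 = (1/7)[1*|8|^2 + 1*|1 + exp(-4*I*pi/7) + exp(-2*I*pi/7) + exp(-6*I*pi/7) + exp(6*I*pi/7) + exp(2*I*pi/7) + 2*exp(4*I*pi/7)|^2 + 1*|1 + exp(-4*I*pi/7) + 2*exp(-6*I*pi/7) + exp(-2*I*pi/7) + exp(6*I*pi/7) + exp(2*I*pi/7) + exp(4*I*pi/7)|^2 + 1*|1 + 2*exp(-2*I*pi/7) + exp(-4*I*pi/7) + exp(-6*I*pi/7) + exp(6*I*pi/7) + exp(2*I*pi/7) + exp(4*I*pi/7)|^2 + 1*|1 + exp(-4*I*pi/7) + exp(-2*I*pi/7) + exp(-6*I*pi/7) + exp(6*I*pi/7) + exp(4*I*pi/7) + 2*exp(2*I*pi/7)|^2 + 1*|1 + exp(-4*I*pi/7) + exp(-2*I*pi/7) + exp(-6*I*pi/7) + exp(2*I*pi/7) + 2*exp(6*I*pi/7) + exp(4*I*pi/7)|^2 + 1*|1 + 2*exp(-4*I*pi/7) + exp(-2*I*pi/7) + exp(-6*I*pi/7) + exp(6*I*pi/7) + exp(2*I*pi/7) + exp(4*I*pi/7)|^2]
  = (1/7)[(64) + (1) + (1) + (1) + (1) + (1) + (1)] = 70/7 = 10.
(Exp terms are combined using exp(i*s)*conj(exp(i*t)) = exp(i*(s-t)), and sums of them are collapsed using the identity that for every m > 1 the m distinct m-th roots of unity sum to 0, e.g. 1 + exp(2*I*pi/3) + exp(-2*I*pi/3) = 0.)
A character is irreducible iff <chi, chi> = 1, so this representation is reducible.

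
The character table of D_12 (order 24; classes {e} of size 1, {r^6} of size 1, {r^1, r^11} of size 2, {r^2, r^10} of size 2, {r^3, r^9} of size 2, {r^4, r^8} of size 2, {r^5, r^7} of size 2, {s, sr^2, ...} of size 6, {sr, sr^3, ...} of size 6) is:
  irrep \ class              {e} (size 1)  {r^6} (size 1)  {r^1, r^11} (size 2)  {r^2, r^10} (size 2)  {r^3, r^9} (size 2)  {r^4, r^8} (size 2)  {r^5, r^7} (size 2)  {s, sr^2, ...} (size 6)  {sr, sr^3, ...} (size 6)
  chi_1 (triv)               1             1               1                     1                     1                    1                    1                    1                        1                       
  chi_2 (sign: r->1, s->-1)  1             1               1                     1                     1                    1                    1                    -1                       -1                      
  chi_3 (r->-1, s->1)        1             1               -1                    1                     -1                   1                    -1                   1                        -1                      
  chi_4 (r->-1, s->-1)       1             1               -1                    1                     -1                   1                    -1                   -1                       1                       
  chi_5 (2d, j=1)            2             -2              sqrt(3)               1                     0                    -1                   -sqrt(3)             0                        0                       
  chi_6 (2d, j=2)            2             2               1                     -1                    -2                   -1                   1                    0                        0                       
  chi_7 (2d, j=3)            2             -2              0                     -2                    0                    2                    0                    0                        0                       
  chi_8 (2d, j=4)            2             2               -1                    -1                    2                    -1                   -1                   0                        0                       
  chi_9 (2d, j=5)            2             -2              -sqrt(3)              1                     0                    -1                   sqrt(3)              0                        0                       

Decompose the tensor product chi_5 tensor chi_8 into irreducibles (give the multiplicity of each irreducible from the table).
chi_5 tensor chi_8 = chi_7 + chi_9 (all other irreducibles have multiplicity 0).

Justification: The character of a tensor product is the pointwise product (chi_5 * chi_8)(C) = chi_5(C) * chi_8(C):
  {e}: (2)*(2), {r^6}: (-2)*(2), {r^1, r^11}: (sqrt(3))*(-1), {r^2, r^10}: (1)*(-1), {r^3, r^9}: (0)*(2), {r^4, r^8}: (-1)*(-1), {r^5, r^7}: (-sqrt(3))*(-1), {s, sr^2, ...}: (0)*(0), {sr, sr^3, ...}: (0)*(0)
so (chi_5 * chi_8) takes values
  {e} -> 4, {r^6} -> -4, {r^1, r^11} -> -sqrt(3), {r^2, r^10} -> -1, {r^3, r^9} -> 0, {r^4, r^8} -> 1, {r^5, r^7} -> sqrt(3), {s, sr^2, ...} -> 0, {sr, sr^3, ...} -> 0.
Now take the inner product of this character with each irreducible chi from the table, <chi_5*chi_8, chi> = (1/24) sum_C |C| (chi_5*chi_8)(C) conj(chi(C)):
  <chi_5*chi_8, chi_1> = (1/24)[1*(4)*conj(1) + 1*(-4)*conj(1) + 2*(-sqrt(3))*conj(1) + 2*(-1)*conj(1) + 2*(0)*conj(1) + 2*(1)*conj(1) + 2*(sqrt(3))*conj(1) + 6*(0)*conj(1) + 6*(0)*conj(1)]
      = (1/24)[(4) + (-4) + (-2*sqrt(3)) + (-2) + (0) + (2) + (2*sqrt(3)) + (0) + (0)] = 0/24 = 0
  <chi_5*chi_8, chi_2> = (1/24)[1*(4)*conj(1) + 1*(-4)*conj(1) + 2*(-sqrt(3))*conj(1) + 2*(-1)*conj(1) + 2*(0)*conj(1) + 2*(1)*conj(1) + 2*(sqrt(3))*conj(1) + 6*(0)*conj(-1) + 6*(0)*conj(-1)]
      = (1/24)[(4) + (-4) + (-2*sqrt(3)) + (-2) + (0) + (2) + (2*sqrt(3)) + (0) + (0)] = 0/24 = 0
  <chi_5*chi_8, chi_3> = (1/24)[1*(4)*conj(1) + 1*(-4)*conj(1) + 2*(-sqrt(3))*conj(-1) + 2*(-1)*conj(1) + 2*(0)*conj(-1) + 2*(1)*conj(1) + 2*(sqrt(3))*conj(-1) + 6*(0)*conj(1) + 6*(0)*conj(-1)]
      = (1/24)[(4) + (-4) + (2*sqrt(3)) + (-2) + (0) + (2) + (-2*sqrt(3)) + (0) + (0)] = 0/24 = 0
  <chi_5*chi_8, chi_4> = (1/24)[1*(4)*conj(1) + 1*(-4)*conj(1) + 2*(-sqrt(3))*conj(-1) + 2*(-1)*conj(1) + 2*(0)*conj(-1) + 2*(1)*conj(1) + 2*(sqrt(3))*conj(-1) + 6*(0)*conj(-1) + 6*(0)*conj(1)]
      = (1/24)[(4) + (-4) + (2*sqrt(3)) + (-2) + (0) + (2) + (-2*sqrt(3)) + (0) + (0)] = 0/24 = 0
  <chi_5*chi_8, chi_5> = (1/24)[1*(4)*conj(2) + 1*(-4)*conj(-2) + 2*(-sqrt(3))*conj(sqrt(3)) + 2*(-1)*conj(1) + 2*(0)*conj(0) + 2*(1)*conj(-1) + 2*(sqrt(3))*conj(-sqrt(3)) + 6*(0)*conj(0) + 6*(0)*conj(0)]
      = (1/24)[(8) + (8) + (-6) + (-2) + (0) + (-2) + (-6) + (0) + (0)] = 0/24 = 0
  <chi_5*chi_8, chi_6> = (1/24)[1*(4)*conj(2) + 1*(-4)*conj(2) + 2*(-sqrt(3))*conj(1) + 2*(-1)*conj(-1) + 2*(0)*conj(-2) + 2*(1)*conj(-1) + 2*(sqrt(3))*conj(1) + 6*(0)*conj(0) + 6*(0)*conj(0)]
      = (1/24)[(8) + (-8) + (-2*sqrt(3)) + (2) + (0) + (-2) + (2*sqrt(3)) + (0) + (0)] = 0/24 = 0
  <chi_5*chi_8, chi_7> = (1/24)[1*(4)*conj(2) + 1*(-4)*conj(-2) + 2*(-sqrt(3))*conj(0) + 2*(-1)*conj(-2) + 2*(0)*conj(0) + 2*(1)*conj(2) + 2*(sqrt(3))*conj(0) + 6*(0)*conj(0) + 6*(0)*conj(0)]
      = (1/24)[(8) + (8) + (0) + (4) + (0) + (4) + (0) + (0) + (0)] = 24/24 = 1
  <chi_5*chi_8, chi_8> = (1/24)[1*(4)*conj(2) + 1*(-4)*conj(2) + 2*(-sqrt(3))*conj(-1) + 2*(-1)*conj(-1) + 2*(0)*conj(2) + 2*(1)*conj(-1) + 2*(sqrt(3))*conj(-1) + 6*(0)*conj(0) + 6*(0)*conj(0)]
      = (1/24)[(8) + (-8) + (2*sqrt(3)) + (2) + (0) + (-2) + (-2*sqrt(3)) + (0) + (0)] = 0/24 = 0
  <chi_5*chi_8, chi_9> = (1/24)[1*(4)*conj(2) + 1*(-4)*conj(-2) + 2*(-sqrt(3))*conj(-sqrt(3)) + 2*(-1)*conj(1) + 2*(0)*conj(0) + 2*(1)*conj(-1) + 2*(sqrt(3))*conj(sqrt(3)) + 6*(0)*conj(0) + 6*(0)*conj(0)]
      = (1/24)[(8) + (8) + (6) + (-2) + (0) + (-2) + (6) + (0) + (0)] = 24/24 = 1
Hence the multiplicities are chi_7: 1, chi_9: 1. Dimension check: dim(chi_5)*dim(chi_8) = 2*2 = 4 and sum (mult * dim) = 1*2 + 1*2 = 4.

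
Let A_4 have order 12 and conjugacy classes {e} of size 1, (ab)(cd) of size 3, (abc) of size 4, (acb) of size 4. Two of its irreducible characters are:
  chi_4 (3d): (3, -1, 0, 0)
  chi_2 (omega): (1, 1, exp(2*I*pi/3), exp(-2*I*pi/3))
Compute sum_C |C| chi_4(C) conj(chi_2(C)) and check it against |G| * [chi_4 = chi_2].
Sum = 0; so <chi_4, chi_2> = 0 (distinct irreducibles are orthogonal).

Reasoning: Compute term by term over conjugacy classes (|C| * chi_4(C) * conj(chi_2(C))):
  1*(3)*conj(1) + 3*(-1)*conj(1) + 4*(0)*conj(exp(2*I*pi/3)) + 4*(0)*conj(exp(-2*I*pi/3))
  = (3) + (-3) + (0) + (0)
  = 0.
(Exp terms are combined using exp(i*s)*conj(exp(i*t)) = exp(i*(s-t)), and sums of them are collapsed using the identity that for every m > 1 the m distinct m-th roots of unity sum to 0, e.g. 1 + exp(2*I*pi/3) + exp(-2*I*pi/3) = 0.)
Dividing by |G| = 12 gives 0/12 = 0, matching the row-orthogonality relation <chi_4, chi_2> = [chi_4 = chi_2].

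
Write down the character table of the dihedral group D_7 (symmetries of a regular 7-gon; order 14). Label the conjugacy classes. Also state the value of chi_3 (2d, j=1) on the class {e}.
Conjugacy classes: {e} of size 1, {r^1, r^6} of size 2, {r^2, r^5} of size 2, {r^3, r^4} of size 2, {s, sr, ..., sr^6} of size 7.
Character table:
  irrep \ class              {e} (size 1)  {r^1, r^6} (size 2)  {r^2, r^5} (size 2)  {r^3, r^4} (size 2)  {s, sr, ..., sr^6} (size 7)
  chi_1 (triv)               1             1                    1                    1                    1                          
  chi_2 (sign: r->1, s->-1)  1             1                    1                    1                    -1                         
  chi_3 (2d, j=1)            2             2*cos(2*pi/7)        -2*cos(3*pi/7)       -2*cos(pi/7)         0                          
  chi_4 (2d, j=2)            2             -2*cos(3*pi/7)       -2*cos(pi/7)         2*cos(2*pi/7)        0                          
  chi_5 (2d, j=3)            2             -2*cos(pi/7)         2*cos(2*pi/7)        -2*cos(3*pi/7)       0                          

Spot check: chi_3 (2d, j=1) on {e} = 2.

D_7 has order 2*7 = 14 with 5 conjugacy classes, hence 5 irreducibles. Sum of squared dims 1 + 1 + 4 + 4 + 4 = 14 = |G|. Linear characters come from the abelianisation; the 2-dimensional irreps have character r^k -> 2*cos(2*pi*j*k/7), reflections -> 0.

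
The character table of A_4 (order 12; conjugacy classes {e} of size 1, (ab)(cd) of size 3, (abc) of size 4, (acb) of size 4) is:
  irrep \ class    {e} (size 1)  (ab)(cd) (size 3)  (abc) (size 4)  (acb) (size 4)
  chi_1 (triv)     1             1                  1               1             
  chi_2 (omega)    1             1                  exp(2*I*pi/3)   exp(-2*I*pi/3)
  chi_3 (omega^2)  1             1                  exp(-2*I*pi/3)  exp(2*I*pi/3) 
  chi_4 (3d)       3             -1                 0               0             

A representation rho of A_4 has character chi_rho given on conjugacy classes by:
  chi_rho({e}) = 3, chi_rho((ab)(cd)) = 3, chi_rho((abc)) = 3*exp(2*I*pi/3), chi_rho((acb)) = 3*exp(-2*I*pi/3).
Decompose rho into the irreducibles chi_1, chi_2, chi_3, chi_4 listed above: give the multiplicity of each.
Multiplicities: chi_1: 0, chi_2: 3, chi_3: 0, chi_4: 0.

Working: Use <chi_rho, chi> = (1/|G|) sum_C |C| * chi_rho(C) * conj(chi(C)) with |G| = 12 for each irreducible chi in the table:
  <chi_rho, chi_1> = (1/12)[1*(3)*conj(1) + 3*(3)*conj(1) + 4*(3*exp(2*I*pi/3))*conj(1) + 4*(3*exp(-2*I*pi/3))*conj(1)]
      = (1/12)[(3) + (9) + (12*exp(2*I*pi/3)) + (12*exp(-2*I*pi/3))] = 0/12 = 0
  <chi_rho, chi_2> = (1/12)[1*(3)*conj(1) + 3*(3)*conj(1) + 4*(3*exp(2*I*pi/3))*conj(exp(2*I*pi/3)) + 4*(3*exp(-2*I*pi/3))*conj(exp(-2*I*pi/3))]
      = (1/12)[(3) + (9) + (12) + (12)] = 36/12 = 3
  <chi_rho, chi_3> = (1/12)[1*(3)*conj(1) + 3*(3)*conj(1) + 4*(3*exp(2*I*pi/3))*conj(exp(-2*I*pi/3)) + 4*(3*exp(-2*I*pi/3))*conj(exp(2*I*pi/3))]
      = (1/12)[(3) + (9) + (12*exp(-2*I*pi/3)) + (12*exp(2*I*pi/3))] = 0/12 = 0
  <chi_rho, chi_4> = (1/12)[1*(3)*conj(3) + 3*(3)*conj(-1) + 4*(3*exp(2*I*pi/3))*conj(0) + 4*(3*exp(-2*I*pi/3))*conj(0)]
      = (1/12)[(9) + (-9) + (0) + (0)] = 0/12 = 0
(Exp terms are combined using exp(i*s)*conj(exp(i*t)) = exp(i*(s-t)), and sums of them are collapsed using the identity that for every m > 1 the m distinct m-th roots of unity sum to 0, e.g. 1 + exp(2*I*pi/3) + exp(-2*I*pi/3) = 0.)
Dimension check: dim(rho) = sum (mult * dim) = 0*1 + 3*1 + 0*1 + 0*3 = 3 = chi_rho(e) = 3.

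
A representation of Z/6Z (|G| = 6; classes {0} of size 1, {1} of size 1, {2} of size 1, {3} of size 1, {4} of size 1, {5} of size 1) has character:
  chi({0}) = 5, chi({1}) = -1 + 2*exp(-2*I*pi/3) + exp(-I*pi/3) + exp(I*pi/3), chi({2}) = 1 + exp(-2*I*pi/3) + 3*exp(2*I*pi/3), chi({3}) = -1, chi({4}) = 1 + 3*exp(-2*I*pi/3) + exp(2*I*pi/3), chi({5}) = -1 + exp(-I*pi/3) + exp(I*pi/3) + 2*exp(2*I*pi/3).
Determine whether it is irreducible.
Not irreducible (reducible): <chi, chi> = 7 > 1.

Justification: <chi, chi> = (1/|G|) sum_C |C| * |chi(C)|^2 = (1/6)[1*|5|^2 + 1*|-1 + 2*exp(-2*I*pi/3) + exp(-I*pi/3) + exp(I*pi/3)|^2 + 1*|1 + exp(-2*I*pi/3) + 3*exp(2*I*pi/3)|^2 + 1*|-1|^2 + 1*|1 + 3*exp(-2*I*pi/3) + exp(2*I*pi/3)|^2 + 1*|-1 + exp(-I*pi/3) + exp(I*pi/3) + 2*exp(2*I*pi/3)|^2]
  = (1/6)[(25) + (4) + (4) + (1) + (4) + (4)] = 42/6 = 7.
(Exp terms are combined using exp(i*s)*conj(exp(i*t)) = exp(i*(s-t)), and sums of them are collapsed using the identity that for every m > 1 the m distinct m-th roots of unity sum to 0, e.g. 1 + exp(2*I*pi/3) + exp(-2*I*pi/3) = 0.)
A character is irreducible iff <chi, chi> = 1, so this representation is reducible.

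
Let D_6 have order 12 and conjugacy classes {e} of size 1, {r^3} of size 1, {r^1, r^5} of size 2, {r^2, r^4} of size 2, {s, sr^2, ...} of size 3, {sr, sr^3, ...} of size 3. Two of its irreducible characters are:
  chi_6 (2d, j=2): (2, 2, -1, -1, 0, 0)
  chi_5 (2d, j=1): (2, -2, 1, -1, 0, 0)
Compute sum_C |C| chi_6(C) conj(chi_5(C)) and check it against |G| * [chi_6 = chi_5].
Sum = 0; so <chi_6, chi_5> = 0 (distinct irreducibles are orthogonal).

Argument: Compute term by term over conjugacy classes (|C| * chi_6(C) * conj(chi_5(C))):
  1*(2)*conj(2) + 1*(2)*conj(-2) + 2*(-1)*conj(1) + 2*(-1)*conj(-1) + 3*(0)*conj(0) + 3*(0)*conj(0)
  = (4) + (-4) + (-2) + (2) + (0) + (0)
  = 0.
Dividing by |G| = 12 gives 0/12 = 0, matching the row-orthogonality relation <chi_6, chi_5> = [chi_6 = chi_5].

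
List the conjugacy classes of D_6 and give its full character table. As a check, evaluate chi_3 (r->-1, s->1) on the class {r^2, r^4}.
Conjugacy classes: {e} of size 1, {r^3} of size 1, {r^1, r^5} of size 2, {r^2, r^4} of size 2, {s, sr^2, ...} of size 3, {sr, sr^3, ...} of size 3.
Character table:
  irrep \ class              {e} (size 1)  {r^3} (size 1)  {r^1, r^5} (size 2)  {r^2, r^4} (size 2)  {s, sr^2, ...} (size 3)  {sr, sr^3, ...} (size 3)
  chi_1 (triv)               1             1               1                    1                    1                        1                       
  chi_2 (sign: r->1, s->-1)  1             1               1                    1                    -1                       -1                      
  chi_3 (r->-1, s->1)        1             -1              -1                   1                    1                        -1                      
  chi_4 (r->-1, s->-1)       1             -1              -1                   1                    -1                       1                       
  chi_5 (2d, j=1)            2             -2              1                    -1                   0                        0                       
  chi_6 (2d, j=2)            2             2               -1                   -1                   0                        0                       

Spot check: chi_3 (r->-1, s->1) on {r^2, r^4} = 1.

Proof sketch: D_6 has order 2*6 = 12 with 6 conjugacy classes, hence 6 irreducibles. Sum of squared dims 1 + 1 + 1 + 1 + 4 + 4 = 12 = |G|. Linear characters come from the abelianisation; the 2-dimensional irreps have character r^k -> 2*cos(2*pi*j*k/6), reflections -> 0.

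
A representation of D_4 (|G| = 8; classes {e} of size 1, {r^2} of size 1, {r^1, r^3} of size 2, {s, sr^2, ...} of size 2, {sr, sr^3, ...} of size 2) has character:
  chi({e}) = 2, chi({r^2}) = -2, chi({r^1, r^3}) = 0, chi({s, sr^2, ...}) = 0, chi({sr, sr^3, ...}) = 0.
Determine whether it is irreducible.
Irreducible: <chi, chi> = 1.

Explanation: <chi, chi> = (1/|G|) sum_C |C| * |chi(C)|^2 = (1/8)[1*|2|^2 + 1*|-2|^2 + 2*|0|^2 + 2*|0|^2 + 2*|0|^2]
  = (1/8)[(4) + (4) + (0) + (0) + (0)] = 8/8 = 1.
A character is irreducible iff <chi, chi> = 1, so this representation is irreducible.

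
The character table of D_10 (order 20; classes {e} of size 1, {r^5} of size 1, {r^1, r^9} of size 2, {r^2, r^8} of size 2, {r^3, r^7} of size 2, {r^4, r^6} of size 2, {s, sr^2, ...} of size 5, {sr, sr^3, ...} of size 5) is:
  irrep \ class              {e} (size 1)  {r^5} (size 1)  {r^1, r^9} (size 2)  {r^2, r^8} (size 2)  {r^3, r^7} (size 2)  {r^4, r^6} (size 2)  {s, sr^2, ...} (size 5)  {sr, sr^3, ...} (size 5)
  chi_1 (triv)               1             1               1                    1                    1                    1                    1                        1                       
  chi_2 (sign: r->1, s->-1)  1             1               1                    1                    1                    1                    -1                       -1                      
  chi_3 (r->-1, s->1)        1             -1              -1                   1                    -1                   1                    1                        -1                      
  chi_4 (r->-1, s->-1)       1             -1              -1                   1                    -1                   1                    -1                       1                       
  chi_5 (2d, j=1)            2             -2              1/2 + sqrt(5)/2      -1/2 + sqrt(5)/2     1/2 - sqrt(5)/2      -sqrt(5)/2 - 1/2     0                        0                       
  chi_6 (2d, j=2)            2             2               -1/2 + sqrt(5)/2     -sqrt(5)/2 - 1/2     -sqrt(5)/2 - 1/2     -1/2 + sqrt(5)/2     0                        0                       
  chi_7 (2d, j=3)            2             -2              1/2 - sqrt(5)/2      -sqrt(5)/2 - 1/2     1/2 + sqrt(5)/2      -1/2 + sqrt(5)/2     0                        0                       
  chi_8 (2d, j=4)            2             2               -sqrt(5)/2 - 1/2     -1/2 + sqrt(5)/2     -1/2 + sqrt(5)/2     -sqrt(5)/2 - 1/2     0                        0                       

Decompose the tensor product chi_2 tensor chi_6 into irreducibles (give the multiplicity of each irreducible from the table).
chi_2 tensor chi_6 = chi_6 (all other irreducibles have multiplicity 0).

Reasoning: The character of a tensor product is the pointwise product (chi_2 * chi_6)(C) = chi_2(C) * chi_6(C):
  {e}: (1)*(2), {r^5}: (1)*(2), {r^1, r^9}: (1)*(-1/2 + sqrt(5)/2), {r^2, r^8}: (1)*(-sqrt(5)/2 - 1/2), {r^3, r^7}: (1)*(-sqrt(5)/2 - 1/2), {r^4, r^6}: (1)*(-1/2 + sqrt(5)/2), {s, sr^2, ...}: (-1)*(0), {sr, sr^3, ...}: (-1)*(0)
so (chi_2 * chi_6) takes values
  {e} -> 2, {r^5} -> 2, {r^1, r^9} -> -1/2 + sqrt(5)/2, {r^2, r^8} -> -sqrt(5)/2 - 1/2, {r^3, r^7} -> -sqrt(5)/2 - 1/2, {r^4, r^6} -> -1/2 + sqrt(5)/2, {s, sr^2, ...} -> 0, {sr, sr^3, ...} -> 0.
Now take the inner product of this character with each irreducible chi from the table, <chi_2*chi_6, chi> = (1/20) sum_C |C| (chi_2*chi_6)(C) conj(chi(C)):
  <chi_2*chi_6, chi_1> = (1/20)[1*(2)*conj(1) + 1*(2)*conj(1) + 2*(-1/2 + sqrt(5)/2)*conj(1) + 2*(-sqrt(5)/2 - 1/2)*conj(1) + 2*(-sqrt(5)/2 - 1/2)*conj(1) + 2*(-1/2 + sqrt(5)/2)*conj(1) + 5*(0)*conj(1) + 5*(0)*conj(1)]
      = (1/20)[(2) + (2) + (-1 + sqrt(5)) + (-sqrt(5) - 1) + (-sqrt(5) - 1) + (-1 + sqrt(5)) + (0) + (0)] = 0/20 = 0
  <chi_2*chi_6, chi_2> = (1/20)[1*(2)*conj(1) + 1*(2)*conj(1) + 2*(-1/2 + sqrt(5)/2)*conj(1) + 2*(-sqrt(5)/2 - 1/2)*conj(1) + 2*(-sqrt(5)/2 - 1/2)*conj(1) + 2*(-1/2 + sqrt(5)/2)*conj(1) + 5*(0)*conj(-1) + 5*(0)*conj(-1)]
      = (1/20)[(2) + (2) + (-1 + sqrt(5)) + (-sqrt(5) - 1) + (-sqrt(5) - 1) + (-1 + sqrt(5)) + (0) + (0)] = 0/20 = 0
  <chi_2*chi_6, chi_3> = (1/20)[1*(2)*conj(1) + 1*(2)*conj(-1) + 2*(-1/2 + sqrt(5)/2)*conj(-1) + 2*(-sqrt(5)/2 - 1/2)*conj(1) + 2*(-sqrt(5)/2 - 1/2)*conj(-1) + 2*(-1/2 + sqrt(5)/2)*conj(1) + 5*(0)*conj(1) + 5*(0)*conj(-1)]
      = (1/20)[(2) + (-2) + (1 - sqrt(5)) + (-sqrt(5) - 1) + (1 + sqrt(5)) + (-1 + sqrt(5)) + (0) + (0)] = 0/20 = 0
  <chi_2*chi_6, chi_4> = (1/20)[1*(2)*conj(1) + 1*(2)*conj(-1) + 2*(-1/2 + sqrt(5)/2)*conj(-1) + 2*(-sqrt(5)/2 - 1/2)*conj(1) + 2*(-sqrt(5)/2 - 1/2)*conj(-1) + 2*(-1/2 + sqrt(5)/2)*conj(1) + 5*(0)*conj(-1) + 5*(0)*conj(1)]
      = (1/20)[(2) + (-2) + (1 - sqrt(5)) + (-sqrt(5) - 1) + (1 + sqrt(5)) + (-1 + sqrt(5)) + (0) + (0)] = 0/20 = 0
  <chi_2*chi_6, chi_5> = (1/20)[1*(2)*conj(2) + 1*(2)*conj(-2) + 2*(-1/2 + sqrt(5)/2)*conj(1/2 + sqrt(5)/2) + 2*(-sqrt(5)/2 - 1/2)*conj(-1/2 + sqrt(5)/2) + 2*(-sqrt(5)/2 - 1/2)*conj(1/2 - sqrt(5)/2) + 2*(-1/2 + sqrt(5)/2)*conj(-sqrt(5)/2 - 1/2) + 5*(0)*conj(0) + 5*(0)*conj(0)]
      = (1/20)[(4) + (-4) + (2) + (-2) + (2) + (-2) + (0) + (0)] = 0/20 = 0
  <chi_2*chi_6, chi_6> = (1/20)[1*(2)*conj(2) + 1*(2)*conj(2) + 2*(-1/2 + sqrt(5)/2)*conj(-1/2 + sqrt(5)/2) + 2*(-sqrt(5)/2 - 1/2)*conj(-sqrt(5)/2 - 1/2) + 2*(-sqrt(5)/2 - 1/2)*conj(-sqrt(5)/2 - 1/2) + 2*(-1/2 + sqrt(5)/2)*conj(-1/2 + sqrt(5)/2) + 5*(0)*conj(0) + 5*(0)*conj(0)]
      = (1/20)[(4) + (4) + (3 - sqrt(5)) + (sqrt(5) + 3) + (sqrt(5) + 3) + (3 - sqrt(5)) + (0) + (0)] = 20/20 = 1
  <chi_2*chi_6, chi_7> = (1/20)[1*(2)*conj(2) + 1*(2)*conj(-2) + 2*(-1/2 + sqrt(5)/2)*conj(1/2 - sqrt(5)/2) + 2*(-sqrt(5)/2 - 1/2)*conj(-sqrt(5)/2 - 1/2) + 2*(-sqrt(5)/2 - 1/2)*conj(1/2 + sqrt(5)/2) + 2*(-1/2 + sqrt(5)/2)*conj(-1/2 + sqrt(5)/2) + 5*(0)*conj(0) + 5*(0)*conj(0)]
      = (1/20)[(4) + (-4) + (-3 + sqrt(5)) + (sqrt(5) + 3) + (-3 - sqrt(5)) + (3 - sqrt(5)) + (0) + (0)] = 0/20 = 0
  <chi_2*chi_6, chi_8> = (1/20)[1*(2)*conj(2) + 1*(2)*conj(2) + 2*(-1/2 + sqrt(5)/2)*conj(-sqrt(5)/2 - 1/2) + 2*(-sqrt(5)/2 - 1/2)*conj(-1/2 + sqrt(5)/2) + 2*(-sqrt(5)/2 - 1/2)*conj(-1/2 + sqrt(5)/2) + 2*(-1/2 + sqrt(5)/2)*conj(-sqrt(5)/2 - 1/2) + 5*(0)*conj(0) + 5*(0)*conj(0)]
      = (1/20)[(4) + (4) + (-2) + (-2) + (-2) + (-2) + (0) + (0)] = 0/20 = 0
Hence the multiplicities are chi_6: 1. Dimension check: dim(chi_2)*dim(chi_6) = 1*2 = 2 and sum (mult * dim) = 1*2 = 2.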